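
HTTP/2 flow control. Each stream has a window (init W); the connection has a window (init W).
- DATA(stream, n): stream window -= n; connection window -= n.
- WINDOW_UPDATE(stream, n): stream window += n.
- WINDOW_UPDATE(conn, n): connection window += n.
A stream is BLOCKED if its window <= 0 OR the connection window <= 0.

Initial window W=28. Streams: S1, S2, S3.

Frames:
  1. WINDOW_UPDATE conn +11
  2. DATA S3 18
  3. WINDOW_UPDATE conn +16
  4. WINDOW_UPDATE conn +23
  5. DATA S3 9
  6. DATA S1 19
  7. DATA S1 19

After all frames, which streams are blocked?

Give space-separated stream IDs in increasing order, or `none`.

Op 1: conn=39 S1=28 S2=28 S3=28 blocked=[]
Op 2: conn=21 S1=28 S2=28 S3=10 blocked=[]
Op 3: conn=37 S1=28 S2=28 S3=10 blocked=[]
Op 4: conn=60 S1=28 S2=28 S3=10 blocked=[]
Op 5: conn=51 S1=28 S2=28 S3=1 blocked=[]
Op 6: conn=32 S1=9 S2=28 S3=1 blocked=[]
Op 7: conn=13 S1=-10 S2=28 S3=1 blocked=[1]

Answer: S1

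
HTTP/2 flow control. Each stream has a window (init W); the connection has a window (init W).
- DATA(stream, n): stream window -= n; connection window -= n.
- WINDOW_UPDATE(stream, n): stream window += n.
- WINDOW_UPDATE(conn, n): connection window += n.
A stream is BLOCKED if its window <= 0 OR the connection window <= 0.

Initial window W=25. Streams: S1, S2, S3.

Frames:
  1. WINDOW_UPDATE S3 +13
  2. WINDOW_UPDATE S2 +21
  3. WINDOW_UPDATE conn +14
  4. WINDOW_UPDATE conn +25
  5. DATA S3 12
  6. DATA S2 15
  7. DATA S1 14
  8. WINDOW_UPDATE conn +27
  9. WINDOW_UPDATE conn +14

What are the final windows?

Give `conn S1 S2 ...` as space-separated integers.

Answer: 64 11 31 26

Derivation:
Op 1: conn=25 S1=25 S2=25 S3=38 blocked=[]
Op 2: conn=25 S1=25 S2=46 S3=38 blocked=[]
Op 3: conn=39 S1=25 S2=46 S3=38 blocked=[]
Op 4: conn=64 S1=25 S2=46 S3=38 blocked=[]
Op 5: conn=52 S1=25 S2=46 S3=26 blocked=[]
Op 6: conn=37 S1=25 S2=31 S3=26 blocked=[]
Op 7: conn=23 S1=11 S2=31 S3=26 blocked=[]
Op 8: conn=50 S1=11 S2=31 S3=26 blocked=[]
Op 9: conn=64 S1=11 S2=31 S3=26 blocked=[]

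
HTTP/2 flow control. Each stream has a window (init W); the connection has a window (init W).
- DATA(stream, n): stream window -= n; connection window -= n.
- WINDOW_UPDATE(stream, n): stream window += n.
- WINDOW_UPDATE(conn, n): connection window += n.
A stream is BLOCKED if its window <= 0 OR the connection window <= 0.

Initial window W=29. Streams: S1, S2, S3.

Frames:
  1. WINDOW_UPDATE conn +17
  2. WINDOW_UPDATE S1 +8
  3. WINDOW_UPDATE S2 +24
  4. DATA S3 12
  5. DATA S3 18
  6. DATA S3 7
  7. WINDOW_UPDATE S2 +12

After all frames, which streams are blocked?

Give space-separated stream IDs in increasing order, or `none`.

Answer: S3

Derivation:
Op 1: conn=46 S1=29 S2=29 S3=29 blocked=[]
Op 2: conn=46 S1=37 S2=29 S3=29 blocked=[]
Op 3: conn=46 S1=37 S2=53 S3=29 blocked=[]
Op 4: conn=34 S1=37 S2=53 S3=17 blocked=[]
Op 5: conn=16 S1=37 S2=53 S3=-1 blocked=[3]
Op 6: conn=9 S1=37 S2=53 S3=-8 blocked=[3]
Op 7: conn=9 S1=37 S2=65 S3=-8 blocked=[3]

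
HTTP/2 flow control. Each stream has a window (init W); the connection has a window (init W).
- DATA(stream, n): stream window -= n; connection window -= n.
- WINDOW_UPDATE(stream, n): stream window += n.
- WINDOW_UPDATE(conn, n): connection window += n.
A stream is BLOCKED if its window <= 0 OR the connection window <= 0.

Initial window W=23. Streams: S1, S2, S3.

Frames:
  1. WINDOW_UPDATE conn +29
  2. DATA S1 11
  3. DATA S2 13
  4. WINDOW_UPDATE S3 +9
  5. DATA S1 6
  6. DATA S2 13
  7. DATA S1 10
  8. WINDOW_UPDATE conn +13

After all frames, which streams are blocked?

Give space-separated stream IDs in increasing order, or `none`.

Op 1: conn=52 S1=23 S2=23 S3=23 blocked=[]
Op 2: conn=41 S1=12 S2=23 S3=23 blocked=[]
Op 3: conn=28 S1=12 S2=10 S3=23 blocked=[]
Op 4: conn=28 S1=12 S2=10 S3=32 blocked=[]
Op 5: conn=22 S1=6 S2=10 S3=32 blocked=[]
Op 6: conn=9 S1=6 S2=-3 S3=32 blocked=[2]
Op 7: conn=-1 S1=-4 S2=-3 S3=32 blocked=[1, 2, 3]
Op 8: conn=12 S1=-4 S2=-3 S3=32 blocked=[1, 2]

Answer: S1 S2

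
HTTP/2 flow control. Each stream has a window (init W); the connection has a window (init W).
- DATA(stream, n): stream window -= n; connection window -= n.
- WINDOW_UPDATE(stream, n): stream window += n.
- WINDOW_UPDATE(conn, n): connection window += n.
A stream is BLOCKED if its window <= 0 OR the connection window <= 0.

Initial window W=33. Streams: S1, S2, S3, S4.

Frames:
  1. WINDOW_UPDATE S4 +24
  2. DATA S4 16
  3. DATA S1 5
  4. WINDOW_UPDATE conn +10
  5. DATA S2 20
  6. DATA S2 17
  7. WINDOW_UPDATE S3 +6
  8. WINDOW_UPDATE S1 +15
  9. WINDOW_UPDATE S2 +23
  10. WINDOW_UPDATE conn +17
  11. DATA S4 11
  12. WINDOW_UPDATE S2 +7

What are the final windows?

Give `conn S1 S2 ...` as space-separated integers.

Op 1: conn=33 S1=33 S2=33 S3=33 S4=57 blocked=[]
Op 2: conn=17 S1=33 S2=33 S3=33 S4=41 blocked=[]
Op 3: conn=12 S1=28 S2=33 S3=33 S4=41 blocked=[]
Op 4: conn=22 S1=28 S2=33 S3=33 S4=41 blocked=[]
Op 5: conn=2 S1=28 S2=13 S3=33 S4=41 blocked=[]
Op 6: conn=-15 S1=28 S2=-4 S3=33 S4=41 blocked=[1, 2, 3, 4]
Op 7: conn=-15 S1=28 S2=-4 S3=39 S4=41 blocked=[1, 2, 3, 4]
Op 8: conn=-15 S1=43 S2=-4 S3=39 S4=41 blocked=[1, 2, 3, 4]
Op 9: conn=-15 S1=43 S2=19 S3=39 S4=41 blocked=[1, 2, 3, 4]
Op 10: conn=2 S1=43 S2=19 S3=39 S4=41 blocked=[]
Op 11: conn=-9 S1=43 S2=19 S3=39 S4=30 blocked=[1, 2, 3, 4]
Op 12: conn=-9 S1=43 S2=26 S3=39 S4=30 blocked=[1, 2, 3, 4]

Answer: -9 43 26 39 30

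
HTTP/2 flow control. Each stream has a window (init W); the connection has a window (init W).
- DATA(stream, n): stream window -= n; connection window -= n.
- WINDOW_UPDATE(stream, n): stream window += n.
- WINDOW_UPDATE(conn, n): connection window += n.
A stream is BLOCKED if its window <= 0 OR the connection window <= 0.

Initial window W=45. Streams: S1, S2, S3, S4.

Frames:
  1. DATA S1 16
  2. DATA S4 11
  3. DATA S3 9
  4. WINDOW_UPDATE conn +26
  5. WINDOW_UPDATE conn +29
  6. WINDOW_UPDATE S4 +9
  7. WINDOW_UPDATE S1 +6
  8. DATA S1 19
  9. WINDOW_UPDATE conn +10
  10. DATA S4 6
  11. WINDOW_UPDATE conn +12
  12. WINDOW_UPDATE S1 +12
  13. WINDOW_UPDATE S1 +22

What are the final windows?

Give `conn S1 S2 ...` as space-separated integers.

Answer: 61 50 45 36 37

Derivation:
Op 1: conn=29 S1=29 S2=45 S3=45 S4=45 blocked=[]
Op 2: conn=18 S1=29 S2=45 S3=45 S4=34 blocked=[]
Op 3: conn=9 S1=29 S2=45 S3=36 S4=34 blocked=[]
Op 4: conn=35 S1=29 S2=45 S3=36 S4=34 blocked=[]
Op 5: conn=64 S1=29 S2=45 S3=36 S4=34 blocked=[]
Op 6: conn=64 S1=29 S2=45 S3=36 S4=43 blocked=[]
Op 7: conn=64 S1=35 S2=45 S3=36 S4=43 blocked=[]
Op 8: conn=45 S1=16 S2=45 S3=36 S4=43 blocked=[]
Op 9: conn=55 S1=16 S2=45 S3=36 S4=43 blocked=[]
Op 10: conn=49 S1=16 S2=45 S3=36 S4=37 blocked=[]
Op 11: conn=61 S1=16 S2=45 S3=36 S4=37 blocked=[]
Op 12: conn=61 S1=28 S2=45 S3=36 S4=37 blocked=[]
Op 13: conn=61 S1=50 S2=45 S3=36 S4=37 blocked=[]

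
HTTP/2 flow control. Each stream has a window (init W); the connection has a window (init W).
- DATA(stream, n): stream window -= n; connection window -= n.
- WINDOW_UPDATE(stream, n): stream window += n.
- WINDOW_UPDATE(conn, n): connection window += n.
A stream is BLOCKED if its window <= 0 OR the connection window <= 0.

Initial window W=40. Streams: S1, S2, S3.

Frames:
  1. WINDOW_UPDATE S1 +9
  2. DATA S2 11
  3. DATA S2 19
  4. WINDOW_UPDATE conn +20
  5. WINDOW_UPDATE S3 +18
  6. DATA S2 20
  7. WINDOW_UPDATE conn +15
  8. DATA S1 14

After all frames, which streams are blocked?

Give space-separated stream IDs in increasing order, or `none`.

Op 1: conn=40 S1=49 S2=40 S3=40 blocked=[]
Op 2: conn=29 S1=49 S2=29 S3=40 blocked=[]
Op 3: conn=10 S1=49 S2=10 S3=40 blocked=[]
Op 4: conn=30 S1=49 S2=10 S3=40 blocked=[]
Op 5: conn=30 S1=49 S2=10 S3=58 blocked=[]
Op 6: conn=10 S1=49 S2=-10 S3=58 blocked=[2]
Op 7: conn=25 S1=49 S2=-10 S3=58 blocked=[2]
Op 8: conn=11 S1=35 S2=-10 S3=58 blocked=[2]

Answer: S2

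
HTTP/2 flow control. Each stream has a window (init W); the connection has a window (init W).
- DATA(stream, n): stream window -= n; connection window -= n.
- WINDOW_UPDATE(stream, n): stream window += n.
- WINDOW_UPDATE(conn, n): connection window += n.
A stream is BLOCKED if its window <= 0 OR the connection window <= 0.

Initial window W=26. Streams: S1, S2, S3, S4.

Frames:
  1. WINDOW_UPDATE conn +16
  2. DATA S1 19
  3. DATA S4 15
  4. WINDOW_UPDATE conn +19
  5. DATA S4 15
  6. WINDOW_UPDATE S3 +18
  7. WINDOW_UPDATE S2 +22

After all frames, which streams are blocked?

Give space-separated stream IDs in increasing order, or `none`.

Answer: S4

Derivation:
Op 1: conn=42 S1=26 S2=26 S3=26 S4=26 blocked=[]
Op 2: conn=23 S1=7 S2=26 S3=26 S4=26 blocked=[]
Op 3: conn=8 S1=7 S2=26 S3=26 S4=11 blocked=[]
Op 4: conn=27 S1=7 S2=26 S3=26 S4=11 blocked=[]
Op 5: conn=12 S1=7 S2=26 S3=26 S4=-4 blocked=[4]
Op 6: conn=12 S1=7 S2=26 S3=44 S4=-4 blocked=[4]
Op 7: conn=12 S1=7 S2=48 S3=44 S4=-4 blocked=[4]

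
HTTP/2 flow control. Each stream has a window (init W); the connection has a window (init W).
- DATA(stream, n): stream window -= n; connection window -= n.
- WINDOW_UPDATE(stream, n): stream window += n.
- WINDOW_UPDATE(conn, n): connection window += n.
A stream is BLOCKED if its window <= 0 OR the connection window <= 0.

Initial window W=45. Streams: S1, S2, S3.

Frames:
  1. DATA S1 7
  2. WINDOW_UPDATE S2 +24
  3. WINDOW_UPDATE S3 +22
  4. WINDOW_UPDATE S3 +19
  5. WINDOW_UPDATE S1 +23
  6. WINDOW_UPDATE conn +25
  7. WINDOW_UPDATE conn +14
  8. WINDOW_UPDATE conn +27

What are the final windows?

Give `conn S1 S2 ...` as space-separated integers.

Op 1: conn=38 S1=38 S2=45 S3=45 blocked=[]
Op 2: conn=38 S1=38 S2=69 S3=45 blocked=[]
Op 3: conn=38 S1=38 S2=69 S3=67 blocked=[]
Op 4: conn=38 S1=38 S2=69 S3=86 blocked=[]
Op 5: conn=38 S1=61 S2=69 S3=86 blocked=[]
Op 6: conn=63 S1=61 S2=69 S3=86 blocked=[]
Op 7: conn=77 S1=61 S2=69 S3=86 blocked=[]
Op 8: conn=104 S1=61 S2=69 S3=86 blocked=[]

Answer: 104 61 69 86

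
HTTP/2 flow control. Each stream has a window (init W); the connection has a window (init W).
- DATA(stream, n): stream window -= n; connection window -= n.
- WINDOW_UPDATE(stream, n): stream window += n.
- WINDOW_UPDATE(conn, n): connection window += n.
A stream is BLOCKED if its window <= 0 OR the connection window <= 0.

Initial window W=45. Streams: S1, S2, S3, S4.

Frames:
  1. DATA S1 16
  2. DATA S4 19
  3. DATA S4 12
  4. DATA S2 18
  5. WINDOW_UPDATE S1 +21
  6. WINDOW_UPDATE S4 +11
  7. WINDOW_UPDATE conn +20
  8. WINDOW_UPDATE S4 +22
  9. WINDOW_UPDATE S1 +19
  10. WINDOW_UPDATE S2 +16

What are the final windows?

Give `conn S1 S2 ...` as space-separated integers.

Op 1: conn=29 S1=29 S2=45 S3=45 S4=45 blocked=[]
Op 2: conn=10 S1=29 S2=45 S3=45 S4=26 blocked=[]
Op 3: conn=-2 S1=29 S2=45 S3=45 S4=14 blocked=[1, 2, 3, 4]
Op 4: conn=-20 S1=29 S2=27 S3=45 S4=14 blocked=[1, 2, 3, 4]
Op 5: conn=-20 S1=50 S2=27 S3=45 S4=14 blocked=[1, 2, 3, 4]
Op 6: conn=-20 S1=50 S2=27 S3=45 S4=25 blocked=[1, 2, 3, 4]
Op 7: conn=0 S1=50 S2=27 S3=45 S4=25 blocked=[1, 2, 3, 4]
Op 8: conn=0 S1=50 S2=27 S3=45 S4=47 blocked=[1, 2, 3, 4]
Op 9: conn=0 S1=69 S2=27 S3=45 S4=47 blocked=[1, 2, 3, 4]
Op 10: conn=0 S1=69 S2=43 S3=45 S4=47 blocked=[1, 2, 3, 4]

Answer: 0 69 43 45 47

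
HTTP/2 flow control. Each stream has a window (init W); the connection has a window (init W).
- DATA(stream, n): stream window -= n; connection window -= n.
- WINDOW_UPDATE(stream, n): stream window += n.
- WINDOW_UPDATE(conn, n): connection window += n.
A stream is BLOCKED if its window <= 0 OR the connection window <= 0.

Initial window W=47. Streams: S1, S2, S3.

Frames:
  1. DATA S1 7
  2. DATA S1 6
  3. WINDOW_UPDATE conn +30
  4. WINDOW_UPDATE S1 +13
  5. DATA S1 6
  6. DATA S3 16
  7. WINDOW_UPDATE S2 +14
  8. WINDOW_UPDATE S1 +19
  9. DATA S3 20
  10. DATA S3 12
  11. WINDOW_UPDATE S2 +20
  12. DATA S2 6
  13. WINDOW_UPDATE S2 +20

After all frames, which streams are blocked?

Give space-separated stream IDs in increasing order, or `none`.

Op 1: conn=40 S1=40 S2=47 S3=47 blocked=[]
Op 2: conn=34 S1=34 S2=47 S3=47 blocked=[]
Op 3: conn=64 S1=34 S2=47 S3=47 blocked=[]
Op 4: conn=64 S1=47 S2=47 S3=47 blocked=[]
Op 5: conn=58 S1=41 S2=47 S3=47 blocked=[]
Op 6: conn=42 S1=41 S2=47 S3=31 blocked=[]
Op 7: conn=42 S1=41 S2=61 S3=31 blocked=[]
Op 8: conn=42 S1=60 S2=61 S3=31 blocked=[]
Op 9: conn=22 S1=60 S2=61 S3=11 blocked=[]
Op 10: conn=10 S1=60 S2=61 S3=-1 blocked=[3]
Op 11: conn=10 S1=60 S2=81 S3=-1 blocked=[3]
Op 12: conn=4 S1=60 S2=75 S3=-1 blocked=[3]
Op 13: conn=4 S1=60 S2=95 S3=-1 blocked=[3]

Answer: S3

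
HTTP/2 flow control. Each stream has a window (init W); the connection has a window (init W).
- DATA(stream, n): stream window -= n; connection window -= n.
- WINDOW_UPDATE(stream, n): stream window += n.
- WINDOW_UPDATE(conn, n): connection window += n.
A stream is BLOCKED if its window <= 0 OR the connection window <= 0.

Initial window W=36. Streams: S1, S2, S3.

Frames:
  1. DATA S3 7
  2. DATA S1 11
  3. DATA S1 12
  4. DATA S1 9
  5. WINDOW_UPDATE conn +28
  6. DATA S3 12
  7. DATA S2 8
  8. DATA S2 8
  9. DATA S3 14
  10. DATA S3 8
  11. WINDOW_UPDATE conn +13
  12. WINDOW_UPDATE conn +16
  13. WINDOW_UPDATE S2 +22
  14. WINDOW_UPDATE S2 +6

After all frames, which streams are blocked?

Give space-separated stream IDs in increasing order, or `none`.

Answer: S3

Derivation:
Op 1: conn=29 S1=36 S2=36 S3=29 blocked=[]
Op 2: conn=18 S1=25 S2=36 S3=29 blocked=[]
Op 3: conn=6 S1=13 S2=36 S3=29 blocked=[]
Op 4: conn=-3 S1=4 S2=36 S3=29 blocked=[1, 2, 3]
Op 5: conn=25 S1=4 S2=36 S3=29 blocked=[]
Op 6: conn=13 S1=4 S2=36 S3=17 blocked=[]
Op 7: conn=5 S1=4 S2=28 S3=17 blocked=[]
Op 8: conn=-3 S1=4 S2=20 S3=17 blocked=[1, 2, 3]
Op 9: conn=-17 S1=4 S2=20 S3=3 blocked=[1, 2, 3]
Op 10: conn=-25 S1=4 S2=20 S3=-5 blocked=[1, 2, 3]
Op 11: conn=-12 S1=4 S2=20 S3=-5 blocked=[1, 2, 3]
Op 12: conn=4 S1=4 S2=20 S3=-5 blocked=[3]
Op 13: conn=4 S1=4 S2=42 S3=-5 blocked=[3]
Op 14: conn=4 S1=4 S2=48 S3=-5 blocked=[3]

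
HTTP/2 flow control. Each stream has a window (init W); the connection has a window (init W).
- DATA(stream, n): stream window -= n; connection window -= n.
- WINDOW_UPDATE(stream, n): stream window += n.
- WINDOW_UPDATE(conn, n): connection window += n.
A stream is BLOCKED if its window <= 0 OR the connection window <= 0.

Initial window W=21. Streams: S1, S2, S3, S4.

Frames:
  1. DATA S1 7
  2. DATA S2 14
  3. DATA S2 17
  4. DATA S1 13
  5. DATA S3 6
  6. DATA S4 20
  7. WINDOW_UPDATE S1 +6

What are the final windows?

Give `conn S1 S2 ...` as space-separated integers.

Op 1: conn=14 S1=14 S2=21 S3=21 S4=21 blocked=[]
Op 2: conn=0 S1=14 S2=7 S3=21 S4=21 blocked=[1, 2, 3, 4]
Op 3: conn=-17 S1=14 S2=-10 S3=21 S4=21 blocked=[1, 2, 3, 4]
Op 4: conn=-30 S1=1 S2=-10 S3=21 S4=21 blocked=[1, 2, 3, 4]
Op 5: conn=-36 S1=1 S2=-10 S3=15 S4=21 blocked=[1, 2, 3, 4]
Op 6: conn=-56 S1=1 S2=-10 S3=15 S4=1 blocked=[1, 2, 3, 4]
Op 7: conn=-56 S1=7 S2=-10 S3=15 S4=1 blocked=[1, 2, 3, 4]

Answer: -56 7 -10 15 1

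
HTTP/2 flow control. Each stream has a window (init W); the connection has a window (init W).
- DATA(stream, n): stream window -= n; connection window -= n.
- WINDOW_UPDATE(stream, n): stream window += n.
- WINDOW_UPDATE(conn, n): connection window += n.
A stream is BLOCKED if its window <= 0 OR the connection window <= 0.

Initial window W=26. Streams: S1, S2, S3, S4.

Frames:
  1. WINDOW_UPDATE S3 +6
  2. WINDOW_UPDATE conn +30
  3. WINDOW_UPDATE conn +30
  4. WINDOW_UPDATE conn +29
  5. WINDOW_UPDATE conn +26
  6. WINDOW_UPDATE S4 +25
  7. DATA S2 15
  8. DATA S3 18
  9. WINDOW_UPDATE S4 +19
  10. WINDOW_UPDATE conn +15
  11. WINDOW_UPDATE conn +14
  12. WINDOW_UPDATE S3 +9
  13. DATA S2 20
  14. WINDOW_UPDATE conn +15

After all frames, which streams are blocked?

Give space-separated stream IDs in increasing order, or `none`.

Answer: S2

Derivation:
Op 1: conn=26 S1=26 S2=26 S3=32 S4=26 blocked=[]
Op 2: conn=56 S1=26 S2=26 S3=32 S4=26 blocked=[]
Op 3: conn=86 S1=26 S2=26 S3=32 S4=26 blocked=[]
Op 4: conn=115 S1=26 S2=26 S3=32 S4=26 blocked=[]
Op 5: conn=141 S1=26 S2=26 S3=32 S4=26 blocked=[]
Op 6: conn=141 S1=26 S2=26 S3=32 S4=51 blocked=[]
Op 7: conn=126 S1=26 S2=11 S3=32 S4=51 blocked=[]
Op 8: conn=108 S1=26 S2=11 S3=14 S4=51 blocked=[]
Op 9: conn=108 S1=26 S2=11 S3=14 S4=70 blocked=[]
Op 10: conn=123 S1=26 S2=11 S3=14 S4=70 blocked=[]
Op 11: conn=137 S1=26 S2=11 S3=14 S4=70 blocked=[]
Op 12: conn=137 S1=26 S2=11 S3=23 S4=70 blocked=[]
Op 13: conn=117 S1=26 S2=-9 S3=23 S4=70 blocked=[2]
Op 14: conn=132 S1=26 S2=-9 S3=23 S4=70 blocked=[2]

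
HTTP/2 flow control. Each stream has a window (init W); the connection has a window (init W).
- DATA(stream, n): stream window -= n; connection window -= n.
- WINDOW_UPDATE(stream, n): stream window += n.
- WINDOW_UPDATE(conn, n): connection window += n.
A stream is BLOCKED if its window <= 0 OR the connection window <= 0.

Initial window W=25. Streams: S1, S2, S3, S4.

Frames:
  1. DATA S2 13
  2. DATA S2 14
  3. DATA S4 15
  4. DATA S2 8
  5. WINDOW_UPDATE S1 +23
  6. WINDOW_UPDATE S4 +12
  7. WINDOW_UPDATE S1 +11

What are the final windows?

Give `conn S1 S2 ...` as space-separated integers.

Op 1: conn=12 S1=25 S2=12 S3=25 S4=25 blocked=[]
Op 2: conn=-2 S1=25 S2=-2 S3=25 S4=25 blocked=[1, 2, 3, 4]
Op 3: conn=-17 S1=25 S2=-2 S3=25 S4=10 blocked=[1, 2, 3, 4]
Op 4: conn=-25 S1=25 S2=-10 S3=25 S4=10 blocked=[1, 2, 3, 4]
Op 5: conn=-25 S1=48 S2=-10 S3=25 S4=10 blocked=[1, 2, 3, 4]
Op 6: conn=-25 S1=48 S2=-10 S3=25 S4=22 blocked=[1, 2, 3, 4]
Op 7: conn=-25 S1=59 S2=-10 S3=25 S4=22 blocked=[1, 2, 3, 4]

Answer: -25 59 -10 25 22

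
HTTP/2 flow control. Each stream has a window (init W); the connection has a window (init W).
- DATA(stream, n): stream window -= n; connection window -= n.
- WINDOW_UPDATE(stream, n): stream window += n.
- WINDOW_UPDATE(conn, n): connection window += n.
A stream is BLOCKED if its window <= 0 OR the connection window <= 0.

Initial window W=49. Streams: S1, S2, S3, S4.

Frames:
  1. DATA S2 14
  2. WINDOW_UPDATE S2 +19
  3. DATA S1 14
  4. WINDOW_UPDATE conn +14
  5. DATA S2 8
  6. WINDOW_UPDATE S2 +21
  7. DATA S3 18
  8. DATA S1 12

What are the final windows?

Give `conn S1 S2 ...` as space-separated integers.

Op 1: conn=35 S1=49 S2=35 S3=49 S4=49 blocked=[]
Op 2: conn=35 S1=49 S2=54 S3=49 S4=49 blocked=[]
Op 3: conn=21 S1=35 S2=54 S3=49 S4=49 blocked=[]
Op 4: conn=35 S1=35 S2=54 S3=49 S4=49 blocked=[]
Op 5: conn=27 S1=35 S2=46 S3=49 S4=49 blocked=[]
Op 6: conn=27 S1=35 S2=67 S3=49 S4=49 blocked=[]
Op 7: conn=9 S1=35 S2=67 S3=31 S4=49 blocked=[]
Op 8: conn=-3 S1=23 S2=67 S3=31 S4=49 blocked=[1, 2, 3, 4]

Answer: -3 23 67 31 49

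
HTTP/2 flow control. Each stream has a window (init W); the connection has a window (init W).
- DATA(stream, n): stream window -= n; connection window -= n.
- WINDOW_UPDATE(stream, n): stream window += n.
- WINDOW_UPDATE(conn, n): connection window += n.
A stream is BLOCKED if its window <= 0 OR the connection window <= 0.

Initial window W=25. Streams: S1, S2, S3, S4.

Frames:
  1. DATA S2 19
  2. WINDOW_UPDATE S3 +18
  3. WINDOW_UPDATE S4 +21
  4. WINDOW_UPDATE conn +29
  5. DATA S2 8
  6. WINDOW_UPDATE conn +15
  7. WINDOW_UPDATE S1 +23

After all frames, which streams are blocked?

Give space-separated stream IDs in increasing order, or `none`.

Op 1: conn=6 S1=25 S2=6 S3=25 S4=25 blocked=[]
Op 2: conn=6 S1=25 S2=6 S3=43 S4=25 blocked=[]
Op 3: conn=6 S1=25 S2=6 S3=43 S4=46 blocked=[]
Op 4: conn=35 S1=25 S2=6 S3=43 S4=46 blocked=[]
Op 5: conn=27 S1=25 S2=-2 S3=43 S4=46 blocked=[2]
Op 6: conn=42 S1=25 S2=-2 S3=43 S4=46 blocked=[2]
Op 7: conn=42 S1=48 S2=-2 S3=43 S4=46 blocked=[2]

Answer: S2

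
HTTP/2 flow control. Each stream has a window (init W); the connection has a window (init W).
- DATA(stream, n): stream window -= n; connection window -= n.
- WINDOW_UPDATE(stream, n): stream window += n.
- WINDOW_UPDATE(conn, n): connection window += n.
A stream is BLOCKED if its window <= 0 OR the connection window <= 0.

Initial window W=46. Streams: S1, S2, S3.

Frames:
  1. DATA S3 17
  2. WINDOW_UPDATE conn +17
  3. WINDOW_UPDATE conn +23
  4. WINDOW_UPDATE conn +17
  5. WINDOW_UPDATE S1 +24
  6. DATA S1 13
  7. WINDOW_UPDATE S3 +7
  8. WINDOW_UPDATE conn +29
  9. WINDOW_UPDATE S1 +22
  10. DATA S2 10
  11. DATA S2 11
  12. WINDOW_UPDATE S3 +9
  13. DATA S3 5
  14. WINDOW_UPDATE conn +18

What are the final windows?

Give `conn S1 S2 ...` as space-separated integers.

Answer: 94 79 25 40

Derivation:
Op 1: conn=29 S1=46 S2=46 S3=29 blocked=[]
Op 2: conn=46 S1=46 S2=46 S3=29 blocked=[]
Op 3: conn=69 S1=46 S2=46 S3=29 blocked=[]
Op 4: conn=86 S1=46 S2=46 S3=29 blocked=[]
Op 5: conn=86 S1=70 S2=46 S3=29 blocked=[]
Op 6: conn=73 S1=57 S2=46 S3=29 blocked=[]
Op 7: conn=73 S1=57 S2=46 S3=36 blocked=[]
Op 8: conn=102 S1=57 S2=46 S3=36 blocked=[]
Op 9: conn=102 S1=79 S2=46 S3=36 blocked=[]
Op 10: conn=92 S1=79 S2=36 S3=36 blocked=[]
Op 11: conn=81 S1=79 S2=25 S3=36 blocked=[]
Op 12: conn=81 S1=79 S2=25 S3=45 blocked=[]
Op 13: conn=76 S1=79 S2=25 S3=40 blocked=[]
Op 14: conn=94 S1=79 S2=25 S3=40 blocked=[]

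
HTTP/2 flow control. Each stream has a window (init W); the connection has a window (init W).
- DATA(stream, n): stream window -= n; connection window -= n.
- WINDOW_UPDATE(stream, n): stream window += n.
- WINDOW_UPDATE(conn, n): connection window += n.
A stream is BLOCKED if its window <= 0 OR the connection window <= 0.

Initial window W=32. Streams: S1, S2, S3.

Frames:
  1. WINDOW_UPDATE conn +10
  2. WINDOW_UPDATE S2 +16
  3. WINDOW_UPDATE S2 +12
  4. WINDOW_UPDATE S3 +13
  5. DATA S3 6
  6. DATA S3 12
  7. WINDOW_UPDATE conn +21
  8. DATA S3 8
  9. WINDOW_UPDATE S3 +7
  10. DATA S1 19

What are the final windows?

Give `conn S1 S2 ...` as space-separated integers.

Answer: 18 13 60 26

Derivation:
Op 1: conn=42 S1=32 S2=32 S3=32 blocked=[]
Op 2: conn=42 S1=32 S2=48 S3=32 blocked=[]
Op 3: conn=42 S1=32 S2=60 S3=32 blocked=[]
Op 4: conn=42 S1=32 S2=60 S3=45 blocked=[]
Op 5: conn=36 S1=32 S2=60 S3=39 blocked=[]
Op 6: conn=24 S1=32 S2=60 S3=27 blocked=[]
Op 7: conn=45 S1=32 S2=60 S3=27 blocked=[]
Op 8: conn=37 S1=32 S2=60 S3=19 blocked=[]
Op 9: conn=37 S1=32 S2=60 S3=26 blocked=[]
Op 10: conn=18 S1=13 S2=60 S3=26 blocked=[]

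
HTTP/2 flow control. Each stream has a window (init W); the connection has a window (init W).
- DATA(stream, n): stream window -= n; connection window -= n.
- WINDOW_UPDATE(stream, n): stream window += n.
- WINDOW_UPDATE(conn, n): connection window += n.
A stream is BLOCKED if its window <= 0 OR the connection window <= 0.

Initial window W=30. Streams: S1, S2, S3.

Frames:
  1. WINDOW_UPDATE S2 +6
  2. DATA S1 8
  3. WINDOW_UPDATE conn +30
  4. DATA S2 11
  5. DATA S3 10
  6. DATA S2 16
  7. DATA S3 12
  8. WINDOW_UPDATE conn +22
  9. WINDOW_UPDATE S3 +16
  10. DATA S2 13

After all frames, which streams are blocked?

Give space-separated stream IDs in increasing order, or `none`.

Answer: S2

Derivation:
Op 1: conn=30 S1=30 S2=36 S3=30 blocked=[]
Op 2: conn=22 S1=22 S2=36 S3=30 blocked=[]
Op 3: conn=52 S1=22 S2=36 S3=30 blocked=[]
Op 4: conn=41 S1=22 S2=25 S3=30 blocked=[]
Op 5: conn=31 S1=22 S2=25 S3=20 blocked=[]
Op 6: conn=15 S1=22 S2=9 S3=20 blocked=[]
Op 7: conn=3 S1=22 S2=9 S3=8 blocked=[]
Op 8: conn=25 S1=22 S2=9 S3=8 blocked=[]
Op 9: conn=25 S1=22 S2=9 S3=24 blocked=[]
Op 10: conn=12 S1=22 S2=-4 S3=24 blocked=[2]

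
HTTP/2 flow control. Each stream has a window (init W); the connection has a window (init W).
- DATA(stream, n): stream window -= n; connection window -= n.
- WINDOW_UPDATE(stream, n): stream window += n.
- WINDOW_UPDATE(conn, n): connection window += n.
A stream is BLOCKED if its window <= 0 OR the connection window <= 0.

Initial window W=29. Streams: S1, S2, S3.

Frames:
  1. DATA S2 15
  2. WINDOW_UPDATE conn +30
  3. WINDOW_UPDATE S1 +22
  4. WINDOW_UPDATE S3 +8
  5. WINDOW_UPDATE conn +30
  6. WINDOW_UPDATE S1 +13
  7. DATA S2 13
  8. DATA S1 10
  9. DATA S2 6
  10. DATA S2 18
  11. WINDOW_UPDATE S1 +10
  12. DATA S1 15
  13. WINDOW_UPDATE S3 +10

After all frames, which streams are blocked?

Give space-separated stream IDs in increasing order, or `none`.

Op 1: conn=14 S1=29 S2=14 S3=29 blocked=[]
Op 2: conn=44 S1=29 S2=14 S3=29 blocked=[]
Op 3: conn=44 S1=51 S2=14 S3=29 blocked=[]
Op 4: conn=44 S1=51 S2=14 S3=37 blocked=[]
Op 5: conn=74 S1=51 S2=14 S3=37 blocked=[]
Op 6: conn=74 S1=64 S2=14 S3=37 blocked=[]
Op 7: conn=61 S1=64 S2=1 S3=37 blocked=[]
Op 8: conn=51 S1=54 S2=1 S3=37 blocked=[]
Op 9: conn=45 S1=54 S2=-5 S3=37 blocked=[2]
Op 10: conn=27 S1=54 S2=-23 S3=37 blocked=[2]
Op 11: conn=27 S1=64 S2=-23 S3=37 blocked=[2]
Op 12: conn=12 S1=49 S2=-23 S3=37 blocked=[2]
Op 13: conn=12 S1=49 S2=-23 S3=47 blocked=[2]

Answer: S2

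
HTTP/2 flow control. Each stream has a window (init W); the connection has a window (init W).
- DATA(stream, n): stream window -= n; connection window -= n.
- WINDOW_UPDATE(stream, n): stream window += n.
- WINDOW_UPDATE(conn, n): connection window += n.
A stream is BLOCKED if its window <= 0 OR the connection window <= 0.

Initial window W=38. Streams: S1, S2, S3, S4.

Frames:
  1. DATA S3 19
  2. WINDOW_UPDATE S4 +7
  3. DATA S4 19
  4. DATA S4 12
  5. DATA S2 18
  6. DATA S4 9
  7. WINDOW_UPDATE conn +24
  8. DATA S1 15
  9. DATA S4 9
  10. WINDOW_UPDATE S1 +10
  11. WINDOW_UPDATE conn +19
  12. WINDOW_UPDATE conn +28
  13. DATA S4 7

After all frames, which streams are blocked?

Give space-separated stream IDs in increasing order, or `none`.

Op 1: conn=19 S1=38 S2=38 S3=19 S4=38 blocked=[]
Op 2: conn=19 S1=38 S2=38 S3=19 S4=45 blocked=[]
Op 3: conn=0 S1=38 S2=38 S3=19 S4=26 blocked=[1, 2, 3, 4]
Op 4: conn=-12 S1=38 S2=38 S3=19 S4=14 blocked=[1, 2, 3, 4]
Op 5: conn=-30 S1=38 S2=20 S3=19 S4=14 blocked=[1, 2, 3, 4]
Op 6: conn=-39 S1=38 S2=20 S3=19 S4=5 blocked=[1, 2, 3, 4]
Op 7: conn=-15 S1=38 S2=20 S3=19 S4=5 blocked=[1, 2, 3, 4]
Op 8: conn=-30 S1=23 S2=20 S3=19 S4=5 blocked=[1, 2, 3, 4]
Op 9: conn=-39 S1=23 S2=20 S3=19 S4=-4 blocked=[1, 2, 3, 4]
Op 10: conn=-39 S1=33 S2=20 S3=19 S4=-4 blocked=[1, 2, 3, 4]
Op 11: conn=-20 S1=33 S2=20 S3=19 S4=-4 blocked=[1, 2, 3, 4]
Op 12: conn=8 S1=33 S2=20 S3=19 S4=-4 blocked=[4]
Op 13: conn=1 S1=33 S2=20 S3=19 S4=-11 blocked=[4]

Answer: S4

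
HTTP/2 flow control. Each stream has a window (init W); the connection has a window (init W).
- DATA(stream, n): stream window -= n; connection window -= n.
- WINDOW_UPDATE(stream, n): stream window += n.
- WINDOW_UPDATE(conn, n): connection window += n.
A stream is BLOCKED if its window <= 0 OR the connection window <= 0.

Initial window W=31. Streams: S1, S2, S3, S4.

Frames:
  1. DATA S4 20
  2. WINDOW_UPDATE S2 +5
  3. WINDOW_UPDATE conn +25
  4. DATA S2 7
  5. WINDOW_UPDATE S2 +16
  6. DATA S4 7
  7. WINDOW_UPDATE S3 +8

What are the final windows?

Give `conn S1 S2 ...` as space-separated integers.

Answer: 22 31 45 39 4

Derivation:
Op 1: conn=11 S1=31 S2=31 S3=31 S4=11 blocked=[]
Op 2: conn=11 S1=31 S2=36 S3=31 S4=11 blocked=[]
Op 3: conn=36 S1=31 S2=36 S3=31 S4=11 blocked=[]
Op 4: conn=29 S1=31 S2=29 S3=31 S4=11 blocked=[]
Op 5: conn=29 S1=31 S2=45 S3=31 S4=11 blocked=[]
Op 6: conn=22 S1=31 S2=45 S3=31 S4=4 blocked=[]
Op 7: conn=22 S1=31 S2=45 S3=39 S4=4 blocked=[]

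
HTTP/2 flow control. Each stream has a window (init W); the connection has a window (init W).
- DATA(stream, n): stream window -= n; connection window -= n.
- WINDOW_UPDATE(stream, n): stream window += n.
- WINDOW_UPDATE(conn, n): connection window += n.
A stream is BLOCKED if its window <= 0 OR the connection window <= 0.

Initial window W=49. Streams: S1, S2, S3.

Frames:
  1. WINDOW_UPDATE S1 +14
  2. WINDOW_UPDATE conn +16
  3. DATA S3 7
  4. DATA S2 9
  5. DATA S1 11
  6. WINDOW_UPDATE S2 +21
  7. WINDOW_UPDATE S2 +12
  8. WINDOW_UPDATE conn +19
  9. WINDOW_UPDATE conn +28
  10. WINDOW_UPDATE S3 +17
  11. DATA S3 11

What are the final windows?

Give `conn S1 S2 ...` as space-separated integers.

Op 1: conn=49 S1=63 S2=49 S3=49 blocked=[]
Op 2: conn=65 S1=63 S2=49 S3=49 blocked=[]
Op 3: conn=58 S1=63 S2=49 S3=42 blocked=[]
Op 4: conn=49 S1=63 S2=40 S3=42 blocked=[]
Op 5: conn=38 S1=52 S2=40 S3=42 blocked=[]
Op 6: conn=38 S1=52 S2=61 S3=42 blocked=[]
Op 7: conn=38 S1=52 S2=73 S3=42 blocked=[]
Op 8: conn=57 S1=52 S2=73 S3=42 blocked=[]
Op 9: conn=85 S1=52 S2=73 S3=42 blocked=[]
Op 10: conn=85 S1=52 S2=73 S3=59 blocked=[]
Op 11: conn=74 S1=52 S2=73 S3=48 blocked=[]

Answer: 74 52 73 48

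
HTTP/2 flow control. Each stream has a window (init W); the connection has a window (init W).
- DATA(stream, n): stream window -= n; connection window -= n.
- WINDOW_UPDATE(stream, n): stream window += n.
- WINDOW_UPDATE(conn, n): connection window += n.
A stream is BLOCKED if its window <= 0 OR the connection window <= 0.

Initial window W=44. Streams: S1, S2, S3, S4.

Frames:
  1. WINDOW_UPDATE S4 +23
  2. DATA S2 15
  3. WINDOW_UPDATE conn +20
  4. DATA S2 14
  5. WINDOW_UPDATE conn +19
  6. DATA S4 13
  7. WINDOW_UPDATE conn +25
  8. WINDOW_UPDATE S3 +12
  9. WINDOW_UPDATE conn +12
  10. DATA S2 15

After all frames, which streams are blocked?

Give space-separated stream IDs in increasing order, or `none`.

Op 1: conn=44 S1=44 S2=44 S3=44 S4=67 blocked=[]
Op 2: conn=29 S1=44 S2=29 S3=44 S4=67 blocked=[]
Op 3: conn=49 S1=44 S2=29 S3=44 S4=67 blocked=[]
Op 4: conn=35 S1=44 S2=15 S3=44 S4=67 blocked=[]
Op 5: conn=54 S1=44 S2=15 S3=44 S4=67 blocked=[]
Op 6: conn=41 S1=44 S2=15 S3=44 S4=54 blocked=[]
Op 7: conn=66 S1=44 S2=15 S3=44 S4=54 blocked=[]
Op 8: conn=66 S1=44 S2=15 S3=56 S4=54 blocked=[]
Op 9: conn=78 S1=44 S2=15 S3=56 S4=54 blocked=[]
Op 10: conn=63 S1=44 S2=0 S3=56 S4=54 blocked=[2]

Answer: S2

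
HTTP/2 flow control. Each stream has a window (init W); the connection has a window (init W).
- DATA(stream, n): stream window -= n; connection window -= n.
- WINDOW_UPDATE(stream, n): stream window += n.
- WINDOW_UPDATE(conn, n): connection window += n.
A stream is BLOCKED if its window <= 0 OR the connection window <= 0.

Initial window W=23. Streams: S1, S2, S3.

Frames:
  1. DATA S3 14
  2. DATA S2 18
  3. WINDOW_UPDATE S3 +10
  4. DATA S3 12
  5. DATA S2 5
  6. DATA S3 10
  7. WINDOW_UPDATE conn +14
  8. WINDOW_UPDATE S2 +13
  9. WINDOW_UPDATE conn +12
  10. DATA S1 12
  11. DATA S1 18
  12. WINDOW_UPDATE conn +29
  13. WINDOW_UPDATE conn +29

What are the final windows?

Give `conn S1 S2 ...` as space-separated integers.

Answer: 18 -7 13 -3

Derivation:
Op 1: conn=9 S1=23 S2=23 S3=9 blocked=[]
Op 2: conn=-9 S1=23 S2=5 S3=9 blocked=[1, 2, 3]
Op 3: conn=-9 S1=23 S2=5 S3=19 blocked=[1, 2, 3]
Op 4: conn=-21 S1=23 S2=5 S3=7 blocked=[1, 2, 3]
Op 5: conn=-26 S1=23 S2=0 S3=7 blocked=[1, 2, 3]
Op 6: conn=-36 S1=23 S2=0 S3=-3 blocked=[1, 2, 3]
Op 7: conn=-22 S1=23 S2=0 S3=-3 blocked=[1, 2, 3]
Op 8: conn=-22 S1=23 S2=13 S3=-3 blocked=[1, 2, 3]
Op 9: conn=-10 S1=23 S2=13 S3=-3 blocked=[1, 2, 3]
Op 10: conn=-22 S1=11 S2=13 S3=-3 blocked=[1, 2, 3]
Op 11: conn=-40 S1=-7 S2=13 S3=-3 blocked=[1, 2, 3]
Op 12: conn=-11 S1=-7 S2=13 S3=-3 blocked=[1, 2, 3]
Op 13: conn=18 S1=-7 S2=13 S3=-3 blocked=[1, 3]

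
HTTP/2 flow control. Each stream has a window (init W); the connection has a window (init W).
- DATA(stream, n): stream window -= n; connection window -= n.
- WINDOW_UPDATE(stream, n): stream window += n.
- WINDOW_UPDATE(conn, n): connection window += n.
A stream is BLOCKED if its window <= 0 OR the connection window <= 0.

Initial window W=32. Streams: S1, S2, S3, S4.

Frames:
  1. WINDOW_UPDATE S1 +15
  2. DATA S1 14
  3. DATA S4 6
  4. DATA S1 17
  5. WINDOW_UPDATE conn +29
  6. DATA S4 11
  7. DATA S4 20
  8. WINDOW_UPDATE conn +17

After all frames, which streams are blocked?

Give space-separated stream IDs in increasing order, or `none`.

Op 1: conn=32 S1=47 S2=32 S3=32 S4=32 blocked=[]
Op 2: conn=18 S1=33 S2=32 S3=32 S4=32 blocked=[]
Op 3: conn=12 S1=33 S2=32 S3=32 S4=26 blocked=[]
Op 4: conn=-5 S1=16 S2=32 S3=32 S4=26 blocked=[1, 2, 3, 4]
Op 5: conn=24 S1=16 S2=32 S3=32 S4=26 blocked=[]
Op 6: conn=13 S1=16 S2=32 S3=32 S4=15 blocked=[]
Op 7: conn=-7 S1=16 S2=32 S3=32 S4=-5 blocked=[1, 2, 3, 4]
Op 8: conn=10 S1=16 S2=32 S3=32 S4=-5 blocked=[4]

Answer: S4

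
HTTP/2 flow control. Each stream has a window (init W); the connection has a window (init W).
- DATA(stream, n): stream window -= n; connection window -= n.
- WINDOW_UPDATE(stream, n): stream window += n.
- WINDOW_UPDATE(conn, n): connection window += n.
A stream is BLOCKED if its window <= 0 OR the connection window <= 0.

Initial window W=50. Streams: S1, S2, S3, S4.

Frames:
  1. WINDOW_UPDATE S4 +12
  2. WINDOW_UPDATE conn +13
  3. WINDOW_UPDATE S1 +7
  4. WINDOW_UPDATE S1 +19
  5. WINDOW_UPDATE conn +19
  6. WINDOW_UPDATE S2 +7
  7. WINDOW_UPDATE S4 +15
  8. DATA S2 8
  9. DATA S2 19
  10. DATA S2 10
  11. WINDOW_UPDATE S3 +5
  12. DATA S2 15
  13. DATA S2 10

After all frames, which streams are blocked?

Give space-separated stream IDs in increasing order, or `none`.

Answer: S2

Derivation:
Op 1: conn=50 S1=50 S2=50 S3=50 S4=62 blocked=[]
Op 2: conn=63 S1=50 S2=50 S3=50 S4=62 blocked=[]
Op 3: conn=63 S1=57 S2=50 S3=50 S4=62 blocked=[]
Op 4: conn=63 S1=76 S2=50 S3=50 S4=62 blocked=[]
Op 5: conn=82 S1=76 S2=50 S3=50 S4=62 blocked=[]
Op 6: conn=82 S1=76 S2=57 S3=50 S4=62 blocked=[]
Op 7: conn=82 S1=76 S2=57 S3=50 S4=77 blocked=[]
Op 8: conn=74 S1=76 S2=49 S3=50 S4=77 blocked=[]
Op 9: conn=55 S1=76 S2=30 S3=50 S4=77 blocked=[]
Op 10: conn=45 S1=76 S2=20 S3=50 S4=77 blocked=[]
Op 11: conn=45 S1=76 S2=20 S3=55 S4=77 blocked=[]
Op 12: conn=30 S1=76 S2=5 S3=55 S4=77 blocked=[]
Op 13: conn=20 S1=76 S2=-5 S3=55 S4=77 blocked=[2]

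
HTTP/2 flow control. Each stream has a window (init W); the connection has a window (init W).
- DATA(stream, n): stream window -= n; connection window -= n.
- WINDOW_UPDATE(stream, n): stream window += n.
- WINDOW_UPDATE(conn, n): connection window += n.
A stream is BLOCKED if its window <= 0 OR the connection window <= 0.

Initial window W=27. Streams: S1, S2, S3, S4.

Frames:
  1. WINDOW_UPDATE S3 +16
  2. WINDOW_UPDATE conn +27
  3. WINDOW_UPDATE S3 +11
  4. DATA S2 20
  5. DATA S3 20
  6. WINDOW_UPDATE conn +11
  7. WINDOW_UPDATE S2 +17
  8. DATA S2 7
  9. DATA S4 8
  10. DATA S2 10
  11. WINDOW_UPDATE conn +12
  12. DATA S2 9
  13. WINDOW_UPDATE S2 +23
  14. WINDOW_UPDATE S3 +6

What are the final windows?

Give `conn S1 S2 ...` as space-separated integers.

Answer: 3 27 21 40 19

Derivation:
Op 1: conn=27 S1=27 S2=27 S3=43 S4=27 blocked=[]
Op 2: conn=54 S1=27 S2=27 S3=43 S4=27 blocked=[]
Op 3: conn=54 S1=27 S2=27 S3=54 S4=27 blocked=[]
Op 4: conn=34 S1=27 S2=7 S3=54 S4=27 blocked=[]
Op 5: conn=14 S1=27 S2=7 S3=34 S4=27 blocked=[]
Op 6: conn=25 S1=27 S2=7 S3=34 S4=27 blocked=[]
Op 7: conn=25 S1=27 S2=24 S3=34 S4=27 blocked=[]
Op 8: conn=18 S1=27 S2=17 S3=34 S4=27 blocked=[]
Op 9: conn=10 S1=27 S2=17 S3=34 S4=19 blocked=[]
Op 10: conn=0 S1=27 S2=7 S3=34 S4=19 blocked=[1, 2, 3, 4]
Op 11: conn=12 S1=27 S2=7 S3=34 S4=19 blocked=[]
Op 12: conn=3 S1=27 S2=-2 S3=34 S4=19 blocked=[2]
Op 13: conn=3 S1=27 S2=21 S3=34 S4=19 blocked=[]
Op 14: conn=3 S1=27 S2=21 S3=40 S4=19 blocked=[]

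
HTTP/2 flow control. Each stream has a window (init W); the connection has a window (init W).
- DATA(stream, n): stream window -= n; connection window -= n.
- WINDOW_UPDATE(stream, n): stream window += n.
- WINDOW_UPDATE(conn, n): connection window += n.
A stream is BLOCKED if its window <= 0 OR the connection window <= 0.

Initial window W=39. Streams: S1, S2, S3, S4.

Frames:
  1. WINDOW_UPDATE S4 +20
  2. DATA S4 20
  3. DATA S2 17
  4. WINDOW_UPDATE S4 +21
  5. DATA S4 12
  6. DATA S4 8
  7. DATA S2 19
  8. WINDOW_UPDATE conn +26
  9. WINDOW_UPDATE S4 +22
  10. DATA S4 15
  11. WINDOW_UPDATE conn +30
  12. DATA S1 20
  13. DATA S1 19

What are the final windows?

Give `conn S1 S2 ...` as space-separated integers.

Op 1: conn=39 S1=39 S2=39 S3=39 S4=59 blocked=[]
Op 2: conn=19 S1=39 S2=39 S3=39 S4=39 blocked=[]
Op 3: conn=2 S1=39 S2=22 S3=39 S4=39 blocked=[]
Op 4: conn=2 S1=39 S2=22 S3=39 S4=60 blocked=[]
Op 5: conn=-10 S1=39 S2=22 S3=39 S4=48 blocked=[1, 2, 3, 4]
Op 6: conn=-18 S1=39 S2=22 S3=39 S4=40 blocked=[1, 2, 3, 4]
Op 7: conn=-37 S1=39 S2=3 S3=39 S4=40 blocked=[1, 2, 3, 4]
Op 8: conn=-11 S1=39 S2=3 S3=39 S4=40 blocked=[1, 2, 3, 4]
Op 9: conn=-11 S1=39 S2=3 S3=39 S4=62 blocked=[1, 2, 3, 4]
Op 10: conn=-26 S1=39 S2=3 S3=39 S4=47 blocked=[1, 2, 3, 4]
Op 11: conn=4 S1=39 S2=3 S3=39 S4=47 blocked=[]
Op 12: conn=-16 S1=19 S2=3 S3=39 S4=47 blocked=[1, 2, 3, 4]
Op 13: conn=-35 S1=0 S2=3 S3=39 S4=47 blocked=[1, 2, 3, 4]

Answer: -35 0 3 39 47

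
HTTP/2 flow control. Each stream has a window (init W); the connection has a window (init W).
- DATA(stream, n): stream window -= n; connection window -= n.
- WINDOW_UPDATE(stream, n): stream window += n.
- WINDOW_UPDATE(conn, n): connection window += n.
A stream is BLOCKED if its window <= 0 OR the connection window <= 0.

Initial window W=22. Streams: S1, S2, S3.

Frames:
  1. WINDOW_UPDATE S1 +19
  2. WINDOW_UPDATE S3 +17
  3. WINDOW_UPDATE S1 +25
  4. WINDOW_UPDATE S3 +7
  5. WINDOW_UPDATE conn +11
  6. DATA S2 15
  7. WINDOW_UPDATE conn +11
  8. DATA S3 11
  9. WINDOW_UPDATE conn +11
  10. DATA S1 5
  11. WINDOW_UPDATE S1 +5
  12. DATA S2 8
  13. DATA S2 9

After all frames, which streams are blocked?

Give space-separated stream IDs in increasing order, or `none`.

Op 1: conn=22 S1=41 S2=22 S3=22 blocked=[]
Op 2: conn=22 S1=41 S2=22 S3=39 blocked=[]
Op 3: conn=22 S1=66 S2=22 S3=39 blocked=[]
Op 4: conn=22 S1=66 S2=22 S3=46 blocked=[]
Op 5: conn=33 S1=66 S2=22 S3=46 blocked=[]
Op 6: conn=18 S1=66 S2=7 S3=46 blocked=[]
Op 7: conn=29 S1=66 S2=7 S3=46 blocked=[]
Op 8: conn=18 S1=66 S2=7 S3=35 blocked=[]
Op 9: conn=29 S1=66 S2=7 S3=35 blocked=[]
Op 10: conn=24 S1=61 S2=7 S3=35 blocked=[]
Op 11: conn=24 S1=66 S2=7 S3=35 blocked=[]
Op 12: conn=16 S1=66 S2=-1 S3=35 blocked=[2]
Op 13: conn=7 S1=66 S2=-10 S3=35 blocked=[2]

Answer: S2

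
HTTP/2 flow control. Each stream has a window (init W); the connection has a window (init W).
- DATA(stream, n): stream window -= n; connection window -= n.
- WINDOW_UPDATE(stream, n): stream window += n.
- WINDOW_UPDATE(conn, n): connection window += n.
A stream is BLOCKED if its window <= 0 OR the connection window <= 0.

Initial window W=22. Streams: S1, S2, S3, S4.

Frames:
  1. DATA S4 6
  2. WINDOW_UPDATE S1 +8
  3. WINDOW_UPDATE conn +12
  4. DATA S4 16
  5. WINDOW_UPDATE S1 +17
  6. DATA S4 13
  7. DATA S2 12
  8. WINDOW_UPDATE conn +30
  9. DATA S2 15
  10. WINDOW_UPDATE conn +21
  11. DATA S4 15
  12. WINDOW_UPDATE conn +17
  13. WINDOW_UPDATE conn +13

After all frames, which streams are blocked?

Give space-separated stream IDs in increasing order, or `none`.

Answer: S2 S4

Derivation:
Op 1: conn=16 S1=22 S2=22 S3=22 S4=16 blocked=[]
Op 2: conn=16 S1=30 S2=22 S3=22 S4=16 blocked=[]
Op 3: conn=28 S1=30 S2=22 S3=22 S4=16 blocked=[]
Op 4: conn=12 S1=30 S2=22 S3=22 S4=0 blocked=[4]
Op 5: conn=12 S1=47 S2=22 S3=22 S4=0 blocked=[4]
Op 6: conn=-1 S1=47 S2=22 S3=22 S4=-13 blocked=[1, 2, 3, 4]
Op 7: conn=-13 S1=47 S2=10 S3=22 S4=-13 blocked=[1, 2, 3, 4]
Op 8: conn=17 S1=47 S2=10 S3=22 S4=-13 blocked=[4]
Op 9: conn=2 S1=47 S2=-5 S3=22 S4=-13 blocked=[2, 4]
Op 10: conn=23 S1=47 S2=-5 S3=22 S4=-13 blocked=[2, 4]
Op 11: conn=8 S1=47 S2=-5 S3=22 S4=-28 blocked=[2, 4]
Op 12: conn=25 S1=47 S2=-5 S3=22 S4=-28 blocked=[2, 4]
Op 13: conn=38 S1=47 S2=-5 S3=22 S4=-28 blocked=[2, 4]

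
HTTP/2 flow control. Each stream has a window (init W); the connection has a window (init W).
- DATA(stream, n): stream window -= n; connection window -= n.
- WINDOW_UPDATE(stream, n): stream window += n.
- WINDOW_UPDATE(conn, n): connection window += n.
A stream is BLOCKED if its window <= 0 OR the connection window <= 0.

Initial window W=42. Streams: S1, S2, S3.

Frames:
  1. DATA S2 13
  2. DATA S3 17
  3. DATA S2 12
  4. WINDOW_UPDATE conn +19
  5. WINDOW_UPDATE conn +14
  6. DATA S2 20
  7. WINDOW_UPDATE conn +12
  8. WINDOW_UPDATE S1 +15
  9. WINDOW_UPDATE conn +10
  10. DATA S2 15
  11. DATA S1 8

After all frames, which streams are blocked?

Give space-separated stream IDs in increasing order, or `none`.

Answer: S2

Derivation:
Op 1: conn=29 S1=42 S2=29 S3=42 blocked=[]
Op 2: conn=12 S1=42 S2=29 S3=25 blocked=[]
Op 3: conn=0 S1=42 S2=17 S3=25 blocked=[1, 2, 3]
Op 4: conn=19 S1=42 S2=17 S3=25 blocked=[]
Op 5: conn=33 S1=42 S2=17 S3=25 blocked=[]
Op 6: conn=13 S1=42 S2=-3 S3=25 blocked=[2]
Op 7: conn=25 S1=42 S2=-3 S3=25 blocked=[2]
Op 8: conn=25 S1=57 S2=-3 S3=25 blocked=[2]
Op 9: conn=35 S1=57 S2=-3 S3=25 blocked=[2]
Op 10: conn=20 S1=57 S2=-18 S3=25 blocked=[2]
Op 11: conn=12 S1=49 S2=-18 S3=25 blocked=[2]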